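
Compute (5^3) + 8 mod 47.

(5)^3 ≡ 31 (mod 47)
31 + 8 = 39

39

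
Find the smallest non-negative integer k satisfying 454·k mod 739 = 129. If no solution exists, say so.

gcd(454, 739) = 1, so a unique solution mod 739 exists.
454⁻¹ ≡ 516 (mod 739).
k ≡ 516·129 ≡ 54 (mod 739).

54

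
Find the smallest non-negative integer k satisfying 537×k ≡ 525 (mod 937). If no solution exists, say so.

gcd(537, 937) = 1, so a unique solution mod 937 exists.
537⁻¹ ≡ 171 (mod 937).
k ≡ 171×525 ≡ 760 (mod 937).

760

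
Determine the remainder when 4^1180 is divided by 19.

4

4^1 ≡ 4 (mod 19)
4^2 ≡ 4^2 = 16 (mod 19)
4^4 ≡ 16^2 = 256 ≡ 9 (mod 19)
4^8 ≡ 9^2 = 81 ≡ 5 (mod 19)
4^16 ≡ 5^2 = 25 ≡ 6 (mod 19)
4^32 ≡ 6^2 = 36 ≡ 17 (mod 19)
4^64 ≡ 17^2 = 289 ≡ 4 (mod 19)
4^128 ≡ 4^2 = 16 (mod 19)
4^256 ≡ 16^2 = 256 ≡ 9 (mod 19)
4^512 ≡ 9^2 = 81 ≡ 5 (mod 19)
4^1024 ≡ 5^2 = 25 ≡ 6 (mod 19)
4^1180 = 4^1024 · 4^128 · 4^16 · 4^8 · 4^4 ≡ 6 · 16 · 6 · 5 · 9 (mod 19).
Accumulate the product:
6 · 16 = 96 ≡ 1
1 · 6 = 6
6 · 5 = 30 ≡ 11
11 · 9 = 99 ≡ 4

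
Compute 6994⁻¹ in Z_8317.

Apply the Euclidean algorithm and back-substitute:
8317 = 1*6994 + 1323
6994 = 5*1323 + 379
1323 = 3*379 + 186
379 = 2*186 + 7
186 = 26*7 + 4
7 = 1*4 + 3
4 = 1*3 + 1
3 = 3*1 + 0
gcd(6994, 8317) = 1, so the inverse exists.
Bézout: 1 = 1993*8317 − 2370*6994.
So 6994⁻¹ ≡ −2370 ≡ 5947 (mod 8317).

5947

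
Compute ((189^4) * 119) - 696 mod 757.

(189)^4 ≡ 482 (mod 757)
482 * 119 = 57358 ≡ 583 (mod 757)
583 - 696 = -113 ≡ 644 (mod 757)

644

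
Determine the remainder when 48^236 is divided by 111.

Using repeated squaring:
48^1 ≡ 48 (mod 111)
48^2 ≡ 48^2 = 2304 ≡ 84 (mod 111)
48^4 ≡ 84^2 = 7056 ≡ 63 (mod 111)
48^8 ≡ 63^2 = 3969 ≡ 84 (mod 111)
48^16 ≡ 84^2 = 7056 ≡ 63 (mod 111)
48^32 ≡ 63^2 = 3969 ≡ 84 (mod 111)
48^64 ≡ 84^2 = 7056 ≡ 63 (mod 111)
48^128 ≡ 63^2 = 3969 ≡ 84 (mod 111)
48^236 = 48^128 * 48^64 * 48^32 * 48^8 * 48^4 ≡ 84 * 63 * 84 * 84 * 63 (mod 111).
Accumulate the product:
84 * 63 = 5292 ≡ 75
75 * 84 = 6300 ≡ 84
84 * 84 = 7056 ≡ 63
63 * 63 = 3969 ≡ 84

84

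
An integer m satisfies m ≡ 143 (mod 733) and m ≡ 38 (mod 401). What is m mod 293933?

733⁻¹ mod 401: 733×308 ≡ 1 (mod 401), so 733⁻¹ ≡ 308.
m = 143 + 733×((38 − 143)×308 mod 401) = 143 + 733×141 = 103496.

103496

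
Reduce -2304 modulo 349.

-2304 = -7·349 + 139, so -2304 ≡ 139 (mod 349).

139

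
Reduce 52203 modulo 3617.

52203 = 14*3617 + 1565, so 52203 ≡ 1565 (mod 3617).

1565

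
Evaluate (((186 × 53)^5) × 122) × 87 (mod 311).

186 × 53 = 9858 ≡ 217 (mod 311)
(217)^5 ≡ 287 (mod 311)
287 × 122 = 35014 ≡ 182 (mod 311)
182 × 87 = 15834 ≡ 284 (mod 311)

284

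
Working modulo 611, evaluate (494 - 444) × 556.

494 - 444 = 50
50 × 556 = 27800 ≡ 305 (mod 611)

305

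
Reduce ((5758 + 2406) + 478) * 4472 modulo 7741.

3952

5758 + 2406 = 8164 ≡ 423 (mod 7741)
423 + 478 = 901
901 * 4472 = 4029272 ≡ 3952 (mod 7741)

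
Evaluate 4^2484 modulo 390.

196

By square-and-multiply:
2484 in binary is 100110110100, i.e. 2484 = 2048 + 256 + 128 + 32 + 16 + 4.
4^1 ≡ 4 (mod 390)
4^2 ≡ 4^2 = 16 (mod 390)
4^4 ≡ 16^2 = 256 (mod 390)
4^8 ≡ 256^2 = 65536 ≡ 16 (mod 390)
4^16 ≡ 16^2 = 256 (mod 390)
4^32 ≡ 256^2 = 65536 ≡ 16 (mod 390)
4^64 ≡ 16^2 = 256 (mod 390)
4^128 ≡ 256^2 = 65536 ≡ 16 (mod 390)
4^256 ≡ 16^2 = 256 (mod 390)
4^512 ≡ 256^2 = 65536 ≡ 16 (mod 390)
4^1024 ≡ 16^2 = 256 (mod 390)
4^2048 ≡ 256^2 = 65536 ≡ 16 (mod 390)
4^2484 = 4^2048 × 4^256 × 4^128 × 4^32 × 4^16 × 4^4 ≡ 16 × 256 × 16 × 16 × 256 × 256 (mod 390).
Accumulate the product:
16 × 256 = 4096 ≡ 196
196 × 16 = 3136 ≡ 16
16 × 16 = 256
256 × 256 = 65536 ≡ 16
16 × 256 = 4096 ≡ 196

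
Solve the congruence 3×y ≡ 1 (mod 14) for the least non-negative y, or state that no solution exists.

5

gcd(3, 14) = 1, so a unique solution mod 14 exists.
3⁻¹ ≡ 5 (mod 14).
y ≡ 5×1 ≡ 5 (mod 14).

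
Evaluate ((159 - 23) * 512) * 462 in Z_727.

159 - 23 = 136
136 * 512 = 69632 ≡ 567 (mod 727)
567 * 462 = 261954 ≡ 234 (mod 727)

234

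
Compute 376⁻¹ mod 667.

463

667 = 1*376 + 291
376 = 1*291 + 85
291 = 3*85 + 36
85 = 2*36 + 13
36 = 2*13 + 10
13 = 1*10 + 3
10 = 3*3 + 1
3 = 3*1 + 0
gcd(376, 667) = 1, so the inverse exists.
Back-substitute for 1:
1 = 1*10 − 3*3
  = −3*13 + 4*10
  = 4*36 − 11*13
  = −11*85 + 26*36
  = 26*291 − 89*85
  = −89*376 + 115*291
  = 115*667 − 204*376
So 376⁻¹ ≡ −204 ≡ 463 (mod 667).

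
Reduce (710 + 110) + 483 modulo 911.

710 + 110 = 820
820 + 483 = 1303 ≡ 392 (mod 911)

392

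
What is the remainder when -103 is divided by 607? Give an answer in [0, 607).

504

-103 = -1×607 + 504, so -103 ≡ 504 (mod 607).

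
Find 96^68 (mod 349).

180

Compute successive squares:
96^1 ≡ 96 (mod 349)
96^2 ≡ 96^2 = 9216 ≡ 142 (mod 349)
96^4 ≡ 142^2 = 20164 ≡ 271 (mod 349)
96^8 ≡ 271^2 = 73441 ≡ 151 (mod 349)
96^16 ≡ 151^2 = 22801 ≡ 116 (mod 349)
96^32 ≡ 116^2 = 13456 ≡ 194 (mod 349)
96^64 ≡ 194^2 = 37636 ≡ 293 (mod 349)
96^68 = 96^64 * 96^4 ≡ 293 * 271 (mod 349).
293 * 271 = 79403 ≡ 180 (mod 349).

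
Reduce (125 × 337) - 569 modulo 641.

532

125 × 337 = 42125 ≡ 460 (mod 641)
460 - 569 = -109 ≡ 532 (mod 641)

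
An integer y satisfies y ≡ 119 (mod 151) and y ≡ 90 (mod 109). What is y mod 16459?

9028

151⁻¹ mod 109: 151·13 ≡ 1 (mod 109), so 151⁻¹ ≡ 13.
y = 119 + 151·((90 − 119)·13 mod 109) = 119 + 151·59 = 9028.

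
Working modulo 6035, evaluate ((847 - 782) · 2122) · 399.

905

847 - 782 = 65
65 · 2122 = 137930 ≡ 5160 (mod 6035)
5160 · 399 = 2058840 ≡ 905 (mod 6035)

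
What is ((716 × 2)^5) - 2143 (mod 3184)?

716 × 2 = 1432
(1432)^5 ≡ 2176 (mod 3184)
2176 - 2143 = 33

33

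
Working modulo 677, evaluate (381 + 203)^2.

525

381 + 203 = 584
(584)^2 ≡ 525 (mod 677)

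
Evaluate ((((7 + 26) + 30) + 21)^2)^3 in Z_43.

7 + 26 = 33
33 + 30 = 63 ≡ 20 (mod 43)
20 + 21 = 41
(41)^2 ≡ 4 (mod 43)
(4)^3 ≡ 21 (mod 43)

21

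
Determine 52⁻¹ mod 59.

42

Run the extended Euclidean algorithm:
59 = 1·52 + 7
52 = 7·7 + 3
7 = 2·3 + 1
3 = 3·1 + 0
gcd(52, 59) = 1, so the inverse exists.
Bézout: 1 = 15·59 − 17·52.
So 52⁻¹ ≡ −17 ≡ 42 (mod 59).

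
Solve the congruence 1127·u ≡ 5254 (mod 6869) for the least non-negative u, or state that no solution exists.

gcd(1127, 6869) = 1, so a unique solution mod 6869 exists.
1127⁻¹ ≡ 5906 (mod 6869).
u ≡ 5906·5254 ≡ 2851 (mod 6869).

2851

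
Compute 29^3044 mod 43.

By square-and-multiply:
3044 in binary is 101111100100, i.e. 3044 = 2048 + 512 + 256 + 128 + 64 + 32 + 4.
29^1 ≡ 29 (mod 43)
29^2 ≡ 29^2 = 841 ≡ 24 (mod 43)
29^4 ≡ 24^2 = 576 ≡ 17 (mod 43)
29^8 ≡ 17^2 = 289 ≡ 31 (mod 43)
29^16 ≡ 31^2 = 961 ≡ 15 (mod 43)
29^32 ≡ 15^2 = 225 ≡ 10 (mod 43)
29^64 ≡ 10^2 = 100 ≡ 14 (mod 43)
29^128 ≡ 14^2 = 196 ≡ 24 (mod 43)
29^256 ≡ 24^2 = 576 ≡ 17 (mod 43)
29^512 ≡ 17^2 = 289 ≡ 31 (mod 43)
29^1024 ≡ 31^2 = 961 ≡ 15 (mod 43)
29^2048 ≡ 15^2 = 225 ≡ 10 (mod 43)
29^3044 = 29^2048 * 29^512 * 29^256 * 29^128 * 29^64 * 29^32 * 29^4 ≡ 10 * 31 * 17 * 24 * 14 * 10 * 17 (mod 43).
Accumulate the product:
10 * 31 = 310 ≡ 9
9 * 17 = 153 ≡ 24
24 * 24 = 576 ≡ 17
17 * 14 = 238 ≡ 23
23 * 10 = 230 ≡ 15
15 * 17 = 255 ≡ 40

40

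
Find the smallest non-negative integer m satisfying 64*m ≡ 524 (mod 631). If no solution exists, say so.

442

gcd(64, 631) = 1, so a unique solution mod 631 exists.
64⁻¹ ≡ 562 (mod 631).
m ≡ 562*524 ≡ 442 (mod 631).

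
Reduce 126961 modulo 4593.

2950

126961 = 27·4593 + 2950, so 126961 ≡ 2950 (mod 4593).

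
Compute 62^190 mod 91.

29

190 in binary is 10111110, i.e. 190 = 128 + 32 + 16 + 8 + 4 + 2.
62^1 ≡ 62 (mod 91)
62^2 ≡ 62^2 = 3844 ≡ 22 (mod 91)
62^4 ≡ 22^2 = 484 ≡ 29 (mod 91)
62^8 ≡ 29^2 = 841 ≡ 22 (mod 91)
62^16 ≡ 22^2 = 484 ≡ 29 (mod 91)
62^32 ≡ 29^2 = 841 ≡ 22 (mod 91)
62^64 ≡ 22^2 = 484 ≡ 29 (mod 91)
62^128 ≡ 29^2 = 841 ≡ 22 (mod 91)
62^190 = 62^128 · 62^32 · 62^16 · 62^8 · 62^4 · 62^2 ≡ 22 · 22 · 29 · 22 · 29 · 22 (mod 91).
Accumulate the product:
22 · 22 = 484 ≡ 29
29 · 29 = 841 ≡ 22
22 · 22 = 484 ≡ 29
29 · 29 = 841 ≡ 22
22 · 22 = 484 ≡ 29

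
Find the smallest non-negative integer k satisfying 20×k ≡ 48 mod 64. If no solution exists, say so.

gcd(20, 64) = 4, and 4 | 48, so solutions exist.
Divide through by 4: 5×k ≡ 12 (mod 16).
5⁻¹ ≡ 13 (mod 16).
k ≡ 13×12 ≡ 12 (mod 16).
The smallest non-negative solution is k = 12.

12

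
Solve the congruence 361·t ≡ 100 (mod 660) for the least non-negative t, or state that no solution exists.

280

gcd(361, 660) = 1, so a unique solution mod 660 exists.
361⁻¹ ≡ 181 (mod 660).
t ≡ 181·100 ≡ 280 (mod 660).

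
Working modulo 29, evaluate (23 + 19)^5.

23 + 19 = 42 ≡ 13 (mod 29)
(13)^5 ≡ 6 (mod 29)

6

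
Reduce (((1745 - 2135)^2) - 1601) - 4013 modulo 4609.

3607

1745 - 2135 = -390 ≡ 4219 (mod 4609)
(4219)^2 ≡ 3 (mod 4609)
3 - 1601 = -1598 ≡ 3011 (mod 4609)
3011 - 4013 = -1002 ≡ 3607 (mod 4609)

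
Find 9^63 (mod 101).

30

By square-and-multiply:
9^1 ≡ 9 (mod 101)
9^2 ≡ 9^2 = 81 (mod 101)
9^4 ≡ 81^2 = 6561 ≡ 97 (mod 101)
9^8 ≡ 97^2 = 9409 ≡ 16 (mod 101)
9^16 ≡ 16^2 = 256 ≡ 54 (mod 101)
9^32 ≡ 54^2 = 2916 ≡ 88 (mod 101)
9^63 = 9^32 · 9^16 · 9^8 · 9^4 · 9^2 · 9^1 ≡ 88 · 54 · 16 · 97 · 81 · 9 (mod 101).
Accumulate the product:
88 · 54 = 4752 ≡ 5
5 · 16 = 80
80 · 97 = 7760 ≡ 84
84 · 81 = 6804 ≡ 37
37 · 9 = 333 ≡ 30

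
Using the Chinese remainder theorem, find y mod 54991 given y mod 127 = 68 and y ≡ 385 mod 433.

127⁻¹ mod 433: 127*358 ≡ 1 (mod 433), so 127⁻¹ ≡ 358.
y = 68 + 127*((385 − 68)*358 mod 433) = 68 + 127*40 = 5148.

5148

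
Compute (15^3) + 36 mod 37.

(15)^3 ≡ 8 (mod 37)
8 + 36 = 44 ≡ 7 (mod 37)

7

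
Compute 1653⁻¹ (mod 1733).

By the extended Euclidean algorithm:
1733 = 1*1653 + 80
1653 = 20*80 + 53
80 = 1*53 + 27
53 = 1*27 + 26
27 = 1*26 + 1
26 = 26*1 + 0
gcd(1653, 1733) = 1, so the inverse exists.
Bézout: 1 = 62*1733 − 65*1653.
So 1653⁻¹ ≡ −65 ≡ 1668 (mod 1733).

1668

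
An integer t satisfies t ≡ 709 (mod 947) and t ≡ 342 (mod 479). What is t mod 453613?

947⁻¹ mod 479: 947·87 ≡ 1 (mod 479), so 947⁻¹ ≡ 87.
t = 709 + 947·((342 − 709)·87 mod 479) = 709 + 947·164 = 156017.
Check: 156017 mod 947 = 709, 156017 mod 479 = 342. ✓

156017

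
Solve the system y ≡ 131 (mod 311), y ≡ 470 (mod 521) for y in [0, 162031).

311⁻¹ mod 521: 311·325 ≡ 1 (mod 521), so 311⁻¹ ≡ 325.
y = 131 + 311·((470 − 131)·325 mod 521) = 131 + 311·244 = 76015.

76015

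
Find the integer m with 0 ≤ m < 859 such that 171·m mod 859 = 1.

Apply the Euclidean algorithm and back-substitute:
859 = 5*171 + 4
171 = 42*4 + 3
4 = 1*3 + 1
3 = 3*1 + 0
gcd(171, 859) = 1, so the inverse exists.
Bézout: 1 = 43*859 − 216*171.
So 171⁻¹ ≡ −216 ≡ 643 (mod 859).

643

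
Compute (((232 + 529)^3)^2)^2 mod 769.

304

232 + 529 = 761
(761)^3 ≡ 257 (mod 769)
(257)^2 ≡ 684 (mod 769)
(684)^2 ≡ 304 (mod 769)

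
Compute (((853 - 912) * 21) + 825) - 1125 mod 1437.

1335

853 - 912 = -59 ≡ 1378 (mod 1437)
1378 * 21 = 28938 ≡ 198 (mod 1437)
198 + 825 = 1023
1023 - 1125 = -102 ≡ 1335 (mod 1437)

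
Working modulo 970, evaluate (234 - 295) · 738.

234 - 295 = -61 ≡ 909 (mod 970)
909 · 738 = 670842 ≡ 572 (mod 970)

572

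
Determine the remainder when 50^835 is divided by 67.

18

835 in binary is 1101000011, i.e. 835 = 512 + 256 + 64 + 2 + 1.
50^1 ≡ 50 (mod 67)
50^2 ≡ 50^2 = 2500 ≡ 21 (mod 67)
50^4 ≡ 21^2 = 441 ≡ 39 (mod 67)
50^8 ≡ 39^2 = 1521 ≡ 47 (mod 67)
50^16 ≡ 47^2 = 2209 ≡ 65 (mod 67)
50^32 ≡ 65^2 = 4225 ≡ 4 (mod 67)
50^64 ≡ 4^2 = 16 (mod 67)
50^128 ≡ 16^2 = 256 ≡ 55 (mod 67)
50^256 ≡ 55^2 = 3025 ≡ 10 (mod 67)
50^512 ≡ 10^2 = 100 ≡ 33 (mod 67)
50^835 = 50^512 * 50^256 * 50^64 * 50^2 * 50^1 ≡ 33 * 10 * 16 * 21 * 50 (mod 67).
Accumulate the product:
33 * 10 = 330 ≡ 62
62 * 16 = 992 ≡ 54
54 * 21 = 1134 ≡ 62
62 * 50 = 3100 ≡ 18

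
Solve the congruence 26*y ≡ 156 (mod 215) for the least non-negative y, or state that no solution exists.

6

gcd(26, 215) = 1, so a unique solution mod 215 exists.
26⁻¹ ≡ 91 (mod 215).
y ≡ 91*156 ≡ 6 (mod 215).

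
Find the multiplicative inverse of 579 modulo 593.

593 = 1·579 + 14
579 = 41·14 + 5
14 = 2·5 + 4
5 = 1·4 + 1
4 = 4·1 + 0
gcd(579, 593) = 1, so the inverse exists.
Bézout: 1 = −124·593 + 127·579.
So 579⁻¹ ≡ 127 (mod 593).

127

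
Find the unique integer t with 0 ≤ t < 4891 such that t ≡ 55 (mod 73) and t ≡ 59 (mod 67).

73⁻¹ mod 67: 73*56 ≡ 1 (mod 67), so 73⁻¹ ≡ 56.
t = 55 + 73*((59 − 55)*56 mod 67) = 55 + 73*23 = 1734.
Check: 1734 mod 73 = 55, 1734 mod 67 = 59. ✓

1734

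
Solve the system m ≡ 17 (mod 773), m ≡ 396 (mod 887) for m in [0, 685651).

773⁻¹ mod 887: 773·319 ≡ 1 (mod 887), so 773⁻¹ ≡ 319.
m = 17 + 773·((396 − 17)·319 mod 887) = 17 + 773·269 = 207954.
Check: 207954 mod 773 = 17, 207954 mod 887 = 396. ✓

207954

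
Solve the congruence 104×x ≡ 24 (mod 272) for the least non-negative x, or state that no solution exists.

29

gcd(104, 272) = 8, and 8 | 24, so solutions exist.
Divide through by 8: 13×x = 3 (mod 34).
13⁻¹ ≡ 21 (mod 34).
x ≡ 21×3 ≡ 29 (mod 34).
The smallest non-negative solution is x = 29.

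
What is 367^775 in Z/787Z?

Compute successive squares:
775 in binary is 1100000111, i.e. 775 = 512 + 256 + 4 + 2 + 1.
367^1 ≡ 367 (mod 787)
367^2 ≡ 367^2 = 134689 ≡ 112 (mod 787)
367^4 ≡ 112^2 = 12544 ≡ 739 (mod 787)
367^8 ≡ 739^2 = 546121 ≡ 730 (mod 787)
367^16 ≡ 730^2 = 532900 ≡ 101 (mod 787)
367^32 ≡ 101^2 = 10201 ≡ 757 (mod 787)
367^64 ≡ 757^2 = 573049 ≡ 113 (mod 787)
367^128 ≡ 113^2 = 12769 ≡ 177 (mod 787)
367^256 ≡ 177^2 = 31329 ≡ 636 (mod 787)
367^512 ≡ 636^2 = 404496 ≡ 765 (mod 787)
367^775 = 367^512 · 367^256 · 367^4 · 367^2 · 367^1 ≡ 765 · 636 · 739 · 112 · 367 (mod 787).
Accumulate the product:
765 · 636 = 486540 ≡ 174
174 · 739 = 128586 ≡ 305
305 · 112 = 34160 ≡ 319
319 · 367 = 117073 ≡ 597

597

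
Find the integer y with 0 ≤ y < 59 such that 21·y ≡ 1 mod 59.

45

Run the extended Euclidean algorithm:
59 = 2·21 + 17
21 = 1·17 + 4
17 = 4·4 + 1
4 = 4·1 + 0
gcd(21, 59) = 1, so the inverse exists.
Back-substitute for 1:
1 = 1·17 − 4·4
  = −4·21 + 5·17
  = 5·59 − 14·21
So 21⁻¹ ≡ −14 ≡ 45 (mod 59).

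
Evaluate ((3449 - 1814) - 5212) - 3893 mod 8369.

899

3449 - 1814 = 1635
1635 - 5212 = -3577 ≡ 4792 (mod 8369)
4792 - 3893 = 899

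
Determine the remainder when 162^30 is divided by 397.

Compute successive squares:
30 in binary is 11110, i.e. 30 = 16 + 8 + 4 + 2.
162^1 ≡ 162 (mod 397)
162^2 ≡ 162^2 = 26244 ≡ 42 (mod 397)
162^4 ≡ 42^2 = 1764 ≡ 176 (mod 397)
162^8 ≡ 176^2 = 30976 ≡ 10 (mod 397)
162^16 ≡ 10^2 = 100 (mod 397)
162^30 = 162^16 * 162^8 * 162^4 * 162^2 ≡ 100 * 10 * 176 * 42 (mod 397).
Accumulate the product:
100 * 10 = 1000 ≡ 206
206 * 176 = 36256 ≡ 129
129 * 42 = 5418 ≡ 257

257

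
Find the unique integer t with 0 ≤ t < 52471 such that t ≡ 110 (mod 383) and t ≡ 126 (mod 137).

383⁻¹ mod 137: 383×44 ≡ 1 (mod 137), so 383⁻¹ ≡ 44.
t = 110 + 383×((126 − 110)×44 mod 137) = 110 + 383×19 = 7387.

7387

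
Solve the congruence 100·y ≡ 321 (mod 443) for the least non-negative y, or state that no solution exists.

gcd(100, 443) = 1, so a unique solution mod 443 exists.
100⁻¹ ≡ 412 (mod 443).
y ≡ 412·321 ≡ 238 (mod 443).

238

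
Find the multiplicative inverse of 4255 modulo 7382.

By the extended Euclidean algorithm:
7382 = 1·4255 + 3127
4255 = 1·3127 + 1128
3127 = 2·1128 + 871
1128 = 1·871 + 257
871 = 3·257 + 100
257 = 2·100 + 57
100 = 1·57 + 43
57 = 1·43 + 14
43 = 3·14 + 1
14 = 14·1 + 0
gcd(4255, 7382) = 1, so the inverse exists.
Back-substitute for 1:
1 = 1·43 − 3·14
  = −3·57 + 4·43
  = 4·100 − 7·57
  = −7·257 + 18·100
  = 18·871 − 61·257
  = −61·1128 + 79·871
  = 79·3127 − 219·1128
  = −219·4255 + 298·3127
  = 298·7382 − 517·4255
So 4255⁻¹ ≡ −517 ≡ 6865 (mod 7382).

6865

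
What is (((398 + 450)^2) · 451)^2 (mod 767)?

398 + 450 = 848 ≡ 81 (mod 767)
(81)^2 ≡ 425 (mod 767)
425 · 451 = 191675 ≡ 692 (mod 767)
(692)^2 ≡ 256 (mod 767)

256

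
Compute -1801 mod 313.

-1801 = -6·313 + 77, so -1801 ≡ 77 (mod 313).

77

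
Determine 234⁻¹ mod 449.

Run the extended Euclidean algorithm:
449 = 1*234 + 215
234 = 1*215 + 19
215 = 11*19 + 6
19 = 3*6 + 1
6 = 6*1 + 0
gcd(234, 449) = 1, so the inverse exists.
Back-substitute for 1:
1 = 1*19 − 3*6
  = −3*215 + 34*19
  = 34*234 − 37*215
  = −37*449 + 71*234
So 234⁻¹ ≡ 71 (mod 449).

71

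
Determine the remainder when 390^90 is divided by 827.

Compute successive squares:
390^1 ≡ 390 (mod 827)
390^2 ≡ 390^2 = 152100 ≡ 759 (mod 827)
390^4 ≡ 759^2 = 576081 ≡ 489 (mod 827)
390^8 ≡ 489^2 = 239121 ≡ 118 (mod 827)
390^16 ≡ 118^2 = 13924 ≡ 692 (mod 827)
390^32 ≡ 692^2 = 478864 ≡ 31 (mod 827)
390^64 ≡ 31^2 = 961 ≡ 134 (mod 827)
390^90 = 390^64 · 390^16 · 390^8 · 390^2 ≡ 134 · 692 · 118 · 759 (mod 827).
Accumulate the product:
134 · 692 = 92728 ≡ 104
104 · 118 = 12272 ≡ 694
694 · 759 = 526746 ≡ 774

774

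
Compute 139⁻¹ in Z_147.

By the extended Euclidean algorithm:
147 = 1*139 + 8
139 = 17*8 + 3
8 = 2*3 + 2
3 = 1*2 + 1
2 = 2*1 + 0
gcd(139, 147) = 1, so the inverse exists.
Back-substitute for 1:
1 = 1*3 − 1*2
  = −1*8 + 3*3
  = 3*139 − 52*8
  = −52*147 + 55*139
So 139⁻¹ ≡ 55 (mod 147).

55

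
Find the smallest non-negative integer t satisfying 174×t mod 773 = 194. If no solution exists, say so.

10

gcd(174, 773) = 1, so a unique solution mod 773 exists.
174⁻¹ ≡ 271 (mod 773).
t ≡ 271×194 ≡ 10 (mod 773).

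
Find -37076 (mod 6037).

-37076 = -7·6037 + 5183, so -37076 ≡ 5183 (mod 6037).

5183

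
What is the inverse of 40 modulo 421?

Apply the Euclidean algorithm and back-substitute:
421 = 10×40 + 21
40 = 1×21 + 19
21 = 1×19 + 2
19 = 9×2 + 1
2 = 2×1 + 0
gcd(40, 421) = 1, so the inverse exists.
Back-substitute for 1:
1 = 1×19 − 9×2
  = −9×21 + 10×19
  = 10×40 − 19×21
  = −19×421 + 200×40
So 40⁻¹ ≡ 200 (mod 421).

200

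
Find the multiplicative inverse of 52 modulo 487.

Run the extended Euclidean algorithm:
487 = 9×52 + 19
52 = 2×19 + 14
19 = 1×14 + 5
14 = 2×5 + 4
5 = 1×4 + 1
4 = 4×1 + 0
gcd(52, 487) = 1, so the inverse exists.
Back-substitute for 1:
1 = 1×5 − 1×4
  = −1×14 + 3×5
  = 3×19 − 4×14
  = −4×52 + 11×19
  = 11×487 − 103×52
So 52⁻¹ ≡ −103 ≡ 384 (mod 487).

384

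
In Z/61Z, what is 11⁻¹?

Run the extended Euclidean algorithm:
61 = 5*11 + 6
11 = 1*6 + 5
6 = 1*5 + 1
5 = 5*1 + 0
gcd(11, 61) = 1, so the inverse exists.
Bézout: 1 = 2*61 − 11*11.
So 11⁻¹ ≡ −11 ≡ 50 (mod 61).

50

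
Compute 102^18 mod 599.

427

Compute successive squares:
18 in binary is 10010, i.e. 18 = 16 + 2.
102^1 ≡ 102 (mod 599)
102^2 ≡ 102^2 = 10404 ≡ 221 (mod 599)
102^4 ≡ 221^2 = 48841 ≡ 322 (mod 599)
102^8 ≡ 322^2 = 103684 ≡ 57 (mod 599)
102^16 ≡ 57^2 = 3249 ≡ 254 (mod 599)
102^18 = 102^16 * 102^2 ≡ 254 * 221 (mod 599).
254 * 221 = 56134 ≡ 427 (mod 599).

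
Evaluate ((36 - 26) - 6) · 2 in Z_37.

8

36 - 26 = 10
10 - 6 = 4
4 · 2 = 8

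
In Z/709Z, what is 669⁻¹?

709 = 1·669 + 40
669 = 16·40 + 29
40 = 1·29 + 11
29 = 2·11 + 7
11 = 1·7 + 4
7 = 1·4 + 3
4 = 1·3 + 1
3 = 3·1 + 0
gcd(669, 709) = 1, so the inverse exists.
Bézout: 1 = 184·709 − 195·669.
So 669⁻¹ ≡ −195 ≡ 514 (mod 709).

514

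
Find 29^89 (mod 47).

Using repeated squaring:
29^1 ≡ 29 (mod 47)
29^2 ≡ 29^2 = 841 ≡ 42 (mod 47)
29^4 ≡ 42^2 = 1764 ≡ 25 (mod 47)
29^8 ≡ 25^2 = 625 ≡ 14 (mod 47)
29^16 ≡ 14^2 = 196 ≡ 8 (mod 47)
29^32 ≡ 8^2 = 64 ≡ 17 (mod 47)
29^64 ≡ 17^2 = 289 ≡ 7 (mod 47)
29^89 = 29^64 * 29^16 * 29^8 * 29^1 ≡ 7 * 8 * 14 * 29 (mod 47).
Accumulate the product:
7 * 8 = 56 ≡ 9
9 * 14 = 126 ≡ 32
32 * 29 = 928 ≡ 35

35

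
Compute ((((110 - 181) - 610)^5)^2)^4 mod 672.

513

110 - 181 = -71 ≡ 601 (mod 672)
601 - 610 = -9 ≡ 663 (mod 672)
(663)^5 ≡ 87 (mod 672)
(87)^2 ≡ 177 (mod 672)
(177)^4 ≡ 513 (mod 672)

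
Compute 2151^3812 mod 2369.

By square-and-multiply:
3812 in binary is 111011100100, i.e. 3812 = 2048 + 1024 + 512 + 128 + 64 + 32 + 4.
2151^1 ≡ 2151 (mod 2369)
2151^2 ≡ 2151^2 = 4626801 ≡ 144 (mod 2369)
2151^4 ≡ 144^2 = 20736 ≡ 1784 (mod 2369)
2151^8 ≡ 1784^2 = 3182656 ≡ 1089 (mod 2369)
2151^16 ≡ 1089^2 = 1185921 ≡ 1421 (mod 2369)
2151^32 ≡ 1421^2 = 2019241 ≡ 853 (mod 2369)
2151^64 ≡ 853^2 = 727609 ≡ 326 (mod 2369)
2151^128 ≡ 326^2 = 106276 ≡ 2040 (mod 2369)
2151^256 ≡ 2040^2 = 4161600 ≡ 1636 (mod 2369)
2151^512 ≡ 1636^2 = 2676496 ≡ 1895 (mod 2369)
2151^1024 ≡ 1895^2 = 3591025 ≡ 1990 (mod 2369)
2151^2048 ≡ 1990^2 = 3960100 ≡ 1501 (mod 2369)
2151^3812 = 2151^2048 · 2151^1024 · 2151^512 · 2151^128 · 2151^64 · 2151^32 · 2151^4 ≡ 1501 · 1990 · 1895 · 2040 · 326 · 853 · 1784 (mod 2369).
Accumulate the product:
1501 · 1990 = 2986990 ≡ 2050
2050 · 1895 = 3884750 ≡ 1959
1959 · 2040 = 3996360 ≡ 2226
2226 · 326 = 725676 ≡ 762
762 · 853 = 649986 ≡ 880
880 · 1784 = 1569920 ≡ 1642

1642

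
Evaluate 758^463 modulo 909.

Compute successive squares:
463 in binary is 111001111, i.e. 463 = 256 + 128 + 64 + 8 + 4 + 2 + 1.
758^1 ≡ 758 (mod 909)
758^2 ≡ 758^2 = 574564 ≡ 76 (mod 909)
758^4 ≡ 76^2 = 5776 ≡ 322 (mod 909)
758^8 ≡ 322^2 = 103684 ≡ 58 (mod 909)
758^16 ≡ 58^2 = 3364 ≡ 637 (mod 909)
758^32 ≡ 637^2 = 405769 ≡ 355 (mod 909)
758^64 ≡ 355^2 = 126025 ≡ 583 (mod 909)
758^128 ≡ 583^2 = 339889 ≡ 832 (mod 909)
758^256 ≡ 832^2 = 692224 ≡ 475 (mod 909)
758^463 = 758^256 * 758^128 * 758^64 * 758^8 * 758^4 * 758^2 * 758^1 ≡ 475 * 832 * 583 * 58 * 322 * 76 * 758 (mod 909).
Accumulate the product:
475 * 832 = 395200 ≡ 694
694 * 583 = 404602 ≡ 97
97 * 58 = 5626 ≡ 172
172 * 322 = 55384 ≡ 844
844 * 76 = 64144 ≡ 514
514 * 758 = 389612 ≡ 560

560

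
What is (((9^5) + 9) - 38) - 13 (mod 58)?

21

(9)^5 ≡ 5 (mod 58)
5 + 9 = 14
14 - 38 = -24 ≡ 34 (mod 58)
34 - 13 = 21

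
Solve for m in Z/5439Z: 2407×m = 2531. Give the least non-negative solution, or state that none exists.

gcd(2407, 5439) = 1, so a unique solution mod 5439 exists.
2407⁻¹ ≡ 1462 (mod 5439).
m ≡ 1462×2531 ≡ 1802 (mod 5439).

1802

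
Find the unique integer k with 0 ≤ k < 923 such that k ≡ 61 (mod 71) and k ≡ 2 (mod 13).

132

71⁻¹ mod 13: 71·11 ≡ 1 (mod 13), so 71⁻¹ ≡ 11.
k = 61 + 71·((2 − 61)·11 mod 13) = 61 + 71·1 = 132.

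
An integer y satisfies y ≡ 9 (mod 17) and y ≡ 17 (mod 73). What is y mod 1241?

893

17⁻¹ mod 73: 17*43 ≡ 1 (mod 73), so 17⁻¹ ≡ 43.
y = 9 + 17*((17 − 9)*43 mod 73) = 9 + 17*52 = 893.
Check: 893 mod 17 = 9, 893 mod 73 = 17. ✓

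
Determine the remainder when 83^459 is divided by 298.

135

459 in binary is 111001011, i.e. 459 = 256 + 128 + 64 + 8 + 2 + 1.
83^1 ≡ 83 (mod 298)
83^2 ≡ 83^2 = 6889 ≡ 35 (mod 298)
83^4 ≡ 35^2 = 1225 ≡ 33 (mod 298)
83^8 ≡ 33^2 = 1089 ≡ 195 (mod 298)
83^16 ≡ 195^2 = 38025 ≡ 179 (mod 298)
83^32 ≡ 179^2 = 32041 ≡ 155 (mod 298)
83^64 ≡ 155^2 = 24025 ≡ 185 (mod 298)
83^128 ≡ 185^2 = 34225 ≡ 253 (mod 298)
83^256 ≡ 253^2 = 64009 ≡ 237 (mod 298)
83^459 = 83^256 · 83^128 · 83^64 · 83^8 · 83^2 · 83^1 ≡ 237 · 253 · 185 · 195 · 35 · 83 (mod 298).
Accumulate the product:
237 · 253 = 59961 ≡ 63
63 · 185 = 11655 ≡ 33
33 · 195 = 6435 ≡ 177
177 · 35 = 6195 ≡ 235
235 · 83 = 19505 ≡ 135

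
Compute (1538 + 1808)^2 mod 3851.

1538 + 1808 = 3346
(3346)^2 ≡ 859 (mod 3851)

859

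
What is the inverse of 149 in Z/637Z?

Apply the Euclidean algorithm and back-substitute:
637 = 4·149 + 41
149 = 3·41 + 26
41 = 1·26 + 15
26 = 1·15 + 11
15 = 1·11 + 4
11 = 2·4 + 3
4 = 1·3 + 1
3 = 3·1 + 0
gcd(149, 637) = 1, so the inverse exists.
Back-substitute for 1:
1 = 1·4 − 1·3
  = −1·11 + 3·4
  = 3·15 − 4·11
  = −4·26 + 7·15
  = 7·41 − 11·26
  = −11·149 + 40·41
  = 40·637 − 171·149
So 149⁻¹ ≡ −171 ≡ 466 (mod 637).

466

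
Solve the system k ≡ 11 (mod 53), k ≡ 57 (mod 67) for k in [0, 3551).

53⁻¹ mod 67: 53·43 ≡ 1 (mod 67), so 53⁻¹ ≡ 43.
k = 11 + 53·((57 − 11)·43 mod 67) = 11 + 53·35 = 1866.

1866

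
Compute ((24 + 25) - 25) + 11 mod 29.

24 + 25 = 49 ≡ 20 (mod 29)
20 - 25 = -5 ≡ 24 (mod 29)
24 + 11 = 35 ≡ 6 (mod 29)

6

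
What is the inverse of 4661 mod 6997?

Run the extended Euclidean algorithm:
6997 = 1*4661 + 2336
4661 = 1*2336 + 2325
2336 = 1*2325 + 11
2325 = 211*11 + 4
11 = 2*4 + 3
4 = 1*3 + 1
3 = 3*1 + 0
gcd(4661, 6997) = 1, so the inverse exists.
Back-substitute for 1:
1 = 1*4 − 1*3
  = −1*11 + 3*4
  = 3*2325 − 634*11
  = −634*2336 + 637*2325
  = 637*4661 − 1271*2336
  = −1271*6997 + 1908*4661
So 4661⁻¹ ≡ 1908 (mod 6997).

1908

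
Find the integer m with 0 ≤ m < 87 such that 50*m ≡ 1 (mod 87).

By the extended Euclidean algorithm:
87 = 1*50 + 37
50 = 1*37 + 13
37 = 2*13 + 11
13 = 1*11 + 2
11 = 5*2 + 1
2 = 2*1 + 0
gcd(50, 87) = 1, so the inverse exists.
Back-substitute for 1:
1 = 1*11 − 5*2
  = −5*13 + 6*11
  = 6*37 − 17*13
  = −17*50 + 23*37
  = 23*87 − 40*50
So 50⁻¹ ≡ −40 ≡ 47 (mod 87).

47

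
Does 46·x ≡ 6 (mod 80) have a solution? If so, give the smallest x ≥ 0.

gcd(46, 80) = 2, and 2 | 6, so solutions exist.
Divide through by 2: 23·x ≡ 3 mod 40.
23⁻¹ ≡ 7 (mod 40).
x ≡ 7·3 ≡ 21 (mod 40).
The smallest non-negative solution is x = 21.

21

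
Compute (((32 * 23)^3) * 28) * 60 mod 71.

58

32 * 23 = 736 ≡ 26 (mod 71)
(26)^3 ≡ 39 (mod 71)
39 * 28 = 1092 ≡ 27 (mod 71)
27 * 60 = 1620 ≡ 58 (mod 71)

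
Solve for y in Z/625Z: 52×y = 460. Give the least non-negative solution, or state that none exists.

gcd(52, 625) = 1, so a unique solution mod 625 exists.
52⁻¹ ≡ 613 (mod 625).
y ≡ 613×460 ≡ 105 (mod 625).

105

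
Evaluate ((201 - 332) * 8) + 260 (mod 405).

22

201 - 332 = -131 ≡ 274 (mod 405)
274 * 8 = 2192 ≡ 167 (mod 405)
167 + 260 = 427 ≡ 22 (mod 405)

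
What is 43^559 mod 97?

73

Compute successive squares:
559 in binary is 1000101111, i.e. 559 = 512 + 32 + 8 + 4 + 2 + 1.
43^1 ≡ 43 (mod 97)
43^2 ≡ 43^2 = 1849 ≡ 6 (mod 97)
43^4 ≡ 6^2 = 36 (mod 97)
43^8 ≡ 36^2 = 1296 ≡ 35 (mod 97)
43^16 ≡ 35^2 = 1225 ≡ 61 (mod 97)
43^32 ≡ 61^2 = 3721 ≡ 35 (mod 97)
43^64 ≡ 35^2 = 1225 ≡ 61 (mod 97)
43^128 ≡ 61^2 = 3721 ≡ 35 (mod 97)
43^256 ≡ 35^2 = 1225 ≡ 61 (mod 97)
43^512 ≡ 61^2 = 3721 ≡ 35 (mod 97)
43^559 = 43^512 × 43^32 × 43^8 × 43^4 × 43^2 × 43^1 ≡ 35 × 35 × 35 × 36 × 6 × 43 (mod 97).
Accumulate the product:
35 × 35 = 1225 ≡ 61
61 × 35 = 2135 ≡ 1
1 × 36 = 36
36 × 6 = 216 ≡ 22
22 × 43 = 946 ≡ 73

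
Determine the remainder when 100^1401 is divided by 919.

Compute successive squares:
1401 in binary is 10101111001, i.e. 1401 = 1024 + 256 + 64 + 32 + 16 + 8 + 1.
100^1 ≡ 100 (mod 919)
100^2 ≡ 100^2 = 10000 ≡ 810 (mod 919)
100^4 ≡ 810^2 = 656100 ≡ 853 (mod 919)
100^8 ≡ 853^2 = 727609 ≡ 680 (mod 919)
100^16 ≡ 680^2 = 462400 ≡ 143 (mod 919)
100^32 ≡ 143^2 = 20449 ≡ 231 (mod 919)
100^64 ≡ 231^2 = 53361 ≡ 59 (mod 919)
100^128 ≡ 59^2 = 3481 ≡ 724 (mod 919)
100^256 ≡ 724^2 = 524176 ≡ 346 (mod 919)
100^512 ≡ 346^2 = 119716 ≡ 246 (mod 919)
100^1024 ≡ 246^2 = 60516 ≡ 781 (mod 919)
100^1401 = 100^1024 * 100^256 * 100^64 * 100^32 * 100^16 * 100^8 * 100^1 ≡ 781 * 346 * 59 * 231 * 143 * 680 * 100 (mod 919).
Accumulate the product:
781 * 346 = 270226 ≡ 40
40 * 59 = 2360 ≡ 522
522 * 231 = 120582 ≡ 193
193 * 143 = 27599 ≡ 29
29 * 680 = 19720 ≡ 421
421 * 100 = 42100 ≡ 745

745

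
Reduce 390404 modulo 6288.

548

390404 = 62·6288 + 548, so 390404 ≡ 548 (mod 6288).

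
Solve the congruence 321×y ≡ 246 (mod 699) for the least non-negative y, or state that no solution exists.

gcd(321, 699) = 3, and 3 | 246, so solutions exist.
Divide through by 3: 107×y ≡ 82 mod 233.
107⁻¹ ≡ 98 (mod 233).
y ≡ 98×82 ≡ 114 (mod 233).
The smallest non-negative solution is y = 114.

114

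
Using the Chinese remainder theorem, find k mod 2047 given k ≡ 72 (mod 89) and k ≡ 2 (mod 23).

784

89⁻¹ mod 23: 89·15 ≡ 1 (mod 23), so 89⁻¹ ≡ 15.
k = 72 + 89·((2 − 72)·15 mod 23) = 72 + 89·8 = 784.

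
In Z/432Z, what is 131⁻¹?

432 = 3·131 + 39
131 = 3·39 + 14
39 = 2·14 + 11
14 = 1·11 + 3
11 = 3·3 + 2
3 = 1·2 + 1
2 = 2·1 + 0
gcd(131, 432) = 1, so the inverse exists.
Bézout: 1 = −47·432 + 155·131.
So 131⁻¹ ≡ 155 (mod 432).

155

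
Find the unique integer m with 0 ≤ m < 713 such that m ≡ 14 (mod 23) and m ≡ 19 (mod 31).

23⁻¹ mod 31: 23×27 ≡ 1 (mod 31), so 23⁻¹ ≡ 27.
m = 14 + 23×((19 − 14)×27 mod 31) = 14 + 23×11 = 267.

267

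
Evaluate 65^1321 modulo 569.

1321 in binary is 10100101001, i.e. 1321 = 1024 + 256 + 32 + 8 + 1.
65^1 ≡ 65 (mod 569)
65^2 ≡ 65^2 = 4225 ≡ 242 (mod 569)
65^4 ≡ 242^2 = 58564 ≡ 526 (mod 569)
65^8 ≡ 526^2 = 276676 ≡ 142 (mod 569)
65^16 ≡ 142^2 = 20164 ≡ 249 (mod 569)
65^32 ≡ 249^2 = 62001 ≡ 549 (mod 569)
65^64 ≡ 549^2 = 301401 ≡ 400 (mod 569)
65^128 ≡ 400^2 = 160000 ≡ 111 (mod 569)
65^256 ≡ 111^2 = 12321 ≡ 372 (mod 569)
65^512 ≡ 372^2 = 138384 ≡ 117 (mod 569)
65^1024 ≡ 117^2 = 13689 ≡ 33 (mod 569)
65^1321 = 65^1024 · 65^256 · 65^32 · 65^8 · 65^1 ≡ 33 · 372 · 549 · 142 · 65 (mod 569).
Accumulate the product:
33 · 372 = 12276 ≡ 327
327 · 549 = 179523 ≡ 288
288 · 142 = 40896 ≡ 497
497 · 65 = 32305 ≡ 441

441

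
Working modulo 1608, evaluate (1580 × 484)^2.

1580 × 484 = 764720 ≡ 920 (mod 1608)
(920)^2 ≡ 592 (mod 1608)

592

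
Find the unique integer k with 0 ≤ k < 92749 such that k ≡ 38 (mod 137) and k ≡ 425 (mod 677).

137⁻¹ mod 677: 137·593 ≡ 1 (mod 677), so 137⁻¹ ≡ 593.
k = 38 + 137·((425 − 38)·593 mod 677) = 38 + 137·665 = 91143.
Check: 91143 mod 137 = 38, 91143 mod 677 = 425. ✓

91143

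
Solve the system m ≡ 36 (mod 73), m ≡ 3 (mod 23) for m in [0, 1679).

73⁻¹ mod 23: 73×6 ≡ 1 (mod 23), so 73⁻¹ ≡ 6.
m = 36 + 73×((3 − 36)×6 mod 23) = 36 + 73×9 = 693.
Check: 693 mod 73 = 36, 693 mod 23 = 3. ✓

693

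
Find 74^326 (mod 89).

9

Compute successive squares:
326 in binary is 101000110, i.e. 326 = 256 + 64 + 4 + 2.
74^1 ≡ 74 (mod 89)
74^2 ≡ 74^2 = 5476 ≡ 47 (mod 89)
74^4 ≡ 47^2 = 2209 ≡ 73 (mod 89)
74^8 ≡ 73^2 = 5329 ≡ 78 (mod 89)
74^16 ≡ 78^2 = 6084 ≡ 32 (mod 89)
74^32 ≡ 32^2 = 1024 ≡ 45 (mod 89)
74^64 ≡ 45^2 = 2025 ≡ 67 (mod 89)
74^128 ≡ 67^2 = 4489 ≡ 39 (mod 89)
74^256 ≡ 39^2 = 1521 ≡ 8 (mod 89)
74^326 = 74^256 × 74^64 × 74^4 × 74^2 ≡ 8 × 67 × 73 × 47 (mod 89).
Accumulate the product:
8 × 67 = 536 ≡ 2
2 × 73 = 146 ≡ 57
57 × 47 = 2679 ≡ 9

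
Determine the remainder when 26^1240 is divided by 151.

19

By square-and-multiply:
26^1 ≡ 26 (mod 151)
26^2 ≡ 26^2 = 676 ≡ 72 (mod 151)
26^4 ≡ 72^2 = 5184 ≡ 50 (mod 151)
26^8 ≡ 50^2 = 2500 ≡ 84 (mod 151)
26^16 ≡ 84^2 = 7056 ≡ 110 (mod 151)
26^32 ≡ 110^2 = 12100 ≡ 20 (mod 151)
26^64 ≡ 20^2 = 400 ≡ 98 (mod 151)
26^128 ≡ 98^2 = 9604 ≡ 91 (mod 151)
26^256 ≡ 91^2 = 8281 ≡ 127 (mod 151)
26^512 ≡ 127^2 = 16129 ≡ 123 (mod 151)
26^1024 ≡ 123^2 = 15129 ≡ 29 (mod 151)
26^1240 = 26^1024 * 26^128 * 26^64 * 26^16 * 26^8 ≡ 29 * 91 * 98 * 110 * 84 (mod 151).
Accumulate the product:
29 * 91 = 2639 ≡ 72
72 * 98 = 7056 ≡ 110
110 * 110 = 12100 ≡ 20
20 * 84 = 1680 ≡ 19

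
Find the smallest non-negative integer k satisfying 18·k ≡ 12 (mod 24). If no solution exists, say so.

gcd(18, 24) = 6, and 6 | 12, so solutions exist.
Divide through by 6: 3·k = 2 (mod 4).
3⁻¹ ≡ 3 (mod 4).
k ≡ 3·2 ≡ 2 (mod 4).
The smallest non-negative solution is k = 2.

2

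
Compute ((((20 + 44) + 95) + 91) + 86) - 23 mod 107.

20 + 44 = 64
64 + 95 = 159 ≡ 52 (mod 107)
52 + 91 = 143 ≡ 36 (mod 107)
36 + 86 = 122 ≡ 15 (mod 107)
15 - 23 = -8 ≡ 99 (mod 107)

99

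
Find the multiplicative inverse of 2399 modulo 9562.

9562 = 3×2399 + 2365
2399 = 1×2365 + 34
2365 = 69×34 + 19
34 = 1×19 + 15
19 = 1×15 + 4
15 = 3×4 + 3
4 = 1×3 + 1
3 = 3×1 + 0
gcd(2399, 9562) = 1, so the inverse exists.
Bézout: 1 = 635×9562 − 2531×2399.
So 2399⁻¹ ≡ −2531 ≡ 7031 (mod 9562).

7031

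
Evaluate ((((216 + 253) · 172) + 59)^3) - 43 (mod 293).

216 + 253 = 469 ≡ 176 (mod 293)
176 · 172 = 30272 ≡ 93 (mod 293)
93 + 59 = 152
(152)^3 ≡ 203 (mod 293)
203 - 43 = 160

160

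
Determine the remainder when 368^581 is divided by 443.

280

Using repeated squaring:
581 in binary is 1001000101, i.e. 581 = 512 + 64 + 4 + 1.
368^1 ≡ 368 (mod 443)
368^2 ≡ 368^2 = 135424 ≡ 309 (mod 443)
368^4 ≡ 309^2 = 95481 ≡ 236 (mod 443)
368^8 ≡ 236^2 = 55696 ≡ 321 (mod 443)
368^16 ≡ 321^2 = 103041 ≡ 265 (mod 443)
368^32 ≡ 265^2 = 70225 ≡ 231 (mod 443)
368^64 ≡ 231^2 = 53361 ≡ 201 (mod 443)
368^128 ≡ 201^2 = 40401 ≡ 88 (mod 443)
368^256 ≡ 88^2 = 7744 ≡ 213 (mod 443)
368^512 ≡ 213^2 = 45369 ≡ 183 (mod 443)
368^581 = 368^512 · 368^64 · 368^4 · 368^1 ≡ 183 · 201 · 236 · 368 (mod 443).
Accumulate the product:
183 · 201 = 36783 ≡ 14
14 · 236 = 3304 ≡ 203
203 · 368 = 74704 ≡ 280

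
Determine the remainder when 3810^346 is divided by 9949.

Compute successive squares:
346 in binary is 101011010, i.e. 346 = 256 + 64 + 16 + 8 + 2.
3810^1 ≡ 3810 (mod 9949)
3810^2 ≡ 3810^2 = 14516100 ≡ 509 (mod 9949)
3810^4 ≡ 509^2 = 259081 ≡ 407 (mod 9949)
3810^8 ≡ 407^2 = 165649 ≡ 6465 (mod 9949)
3810^16 ≡ 6465^2 = 41796225 ≡ 476 (mod 9949)
3810^32 ≡ 476^2 = 226576 ≡ 7698 (mod 9949)
3810^64 ≡ 7698^2 = 59259204 ≡ 2960 (mod 9949)
3810^128 ≡ 2960^2 = 8761600 ≡ 6480 (mod 9949)
3810^256 ≡ 6480^2 = 41990400 ≡ 5620 (mod 9949)
3810^346 = 3810^256 · 3810^64 · 3810^16 · 3810^8 · 3810^2 ≡ 5620 · 2960 · 476 · 6465 · 509 (mod 9949).
Accumulate the product:
5620 · 2960 = 16635200 ≡ 472
472 · 476 = 224672 ≡ 5794
5794 · 6465 = 37458210 ≡ 225
225 · 509 = 114525 ≡ 5086

5086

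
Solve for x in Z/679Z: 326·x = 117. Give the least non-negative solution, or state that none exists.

gcd(326, 679) = 1, so a unique solution mod 679 exists.
326⁻¹ ≡ 352 (mod 679).
x ≡ 352·117 ≡ 444 (mod 679).

444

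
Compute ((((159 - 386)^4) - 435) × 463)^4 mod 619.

159 - 386 = -227 ≡ 392 (mod 619)
(392)^4 ≡ 201 (mod 619)
201 - 435 = -234 ≡ 385 (mod 619)
385 × 463 = 178255 ≡ 602 (mod 619)
(602)^4 ≡ 575 (mod 619)

575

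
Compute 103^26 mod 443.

248

Compute successive squares:
103^1 ≡ 103 (mod 443)
103^2 ≡ 103^2 = 10609 ≡ 420 (mod 443)
103^4 ≡ 420^2 = 176400 ≡ 86 (mod 443)
103^8 ≡ 86^2 = 7396 ≡ 308 (mod 443)
103^16 ≡ 308^2 = 94864 ≡ 62 (mod 443)
103^26 = 103^16 × 103^8 × 103^2 ≡ 62 × 308 × 420 (mod 443).
Accumulate the product:
62 × 308 = 19096 ≡ 47
47 × 420 = 19740 ≡ 248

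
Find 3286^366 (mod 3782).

Compute successive squares:
366 in binary is 101101110, i.e. 366 = 256 + 64 + 32 + 8 + 4 + 2.
3286^1 ≡ 3286 (mod 3782)
3286^2 ≡ 3286^2 = 10797796 ≡ 186 (mod 3782)
3286^4 ≡ 186^2 = 34596 ≡ 558 (mod 3782)
3286^8 ≡ 558^2 = 311364 ≡ 1240 (mod 3782)
3286^16 ≡ 1240^2 = 1537600 ≡ 2108 (mod 3782)
3286^32 ≡ 2108^2 = 4443664 ≡ 3596 (mod 3782)
3286^64 ≡ 3596^2 = 12931216 ≡ 558 (mod 3782)
3286^128 ≡ 558^2 = 311364 ≡ 1240 (mod 3782)
3286^256 ≡ 1240^2 = 1537600 ≡ 2108 (mod 3782)
3286^366 = 3286^256 * 3286^64 * 3286^32 * 3286^8 * 3286^4 * 3286^2 ≡ 2108 * 558 * 3596 * 1240 * 558 * 186 (mod 3782).
Accumulate the product:
2108 * 558 = 1176264 ≡ 62
62 * 3596 = 222952 ≡ 3596
3596 * 1240 = 4459040 ≡ 62
62 * 558 = 34596 ≡ 558
558 * 186 = 103788 ≡ 1674

1674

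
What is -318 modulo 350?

-318 = -1*350 + 32, so -318 ≡ 32 (mod 350).

32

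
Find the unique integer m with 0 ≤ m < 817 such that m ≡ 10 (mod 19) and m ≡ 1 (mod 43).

19⁻¹ mod 43: 19×34 ≡ 1 (mod 43), so 19⁻¹ ≡ 34.
m = 10 + 19×((1 − 10)×34 mod 43) = 10 + 19×38 = 732.
Check: 732 mod 19 = 10, 732 mod 43 = 1. ✓

732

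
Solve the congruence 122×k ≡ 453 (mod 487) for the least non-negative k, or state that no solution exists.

gcd(122, 487) = 1, so a unique solution mod 487 exists.
122⁻¹ ≡ 4 (mod 487).
k ≡ 4×453 ≡ 351 (mod 487).

351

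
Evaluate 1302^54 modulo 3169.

1739

Using repeated squaring:
54 in binary is 110110, i.e. 54 = 32 + 16 + 4 + 2.
1302^1 ≡ 1302 (mod 3169)
1302^2 ≡ 1302^2 = 1695204 ≡ 2958 (mod 3169)
1302^4 ≡ 2958^2 = 8749764 ≡ 155 (mod 3169)
1302^8 ≡ 155^2 = 24025 ≡ 1842 (mod 3169)
1302^16 ≡ 1842^2 = 3392964 ≡ 2134 (mod 3169)
1302^32 ≡ 2134^2 = 4553956 ≡ 103 (mod 3169)
1302^54 = 1302^32 · 1302^16 · 1302^4 · 1302^2 ≡ 103 · 2134 · 155 · 2958 (mod 3169).
Accumulate the product:
103 · 2134 = 219802 ≡ 1141
1141 · 155 = 176855 ≡ 2560
2560 · 2958 = 7572480 ≡ 1739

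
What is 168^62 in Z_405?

By square-and-multiply:
62 in binary is 111110, i.e. 62 = 32 + 16 + 8 + 4 + 2.
168^1 ≡ 168 (mod 405)
168^2 ≡ 168^2 = 28224 ≡ 279 (mod 405)
168^4 ≡ 279^2 = 77841 ≡ 81 (mod 405)
168^8 ≡ 81^2 = 6561 ≡ 81 (mod 405)
168^16 ≡ 81^2 = 6561 ≡ 81 (mod 405)
168^32 ≡ 81^2 = 6561 ≡ 81 (mod 405)
168^62 = 168^32 * 168^16 * 168^8 * 168^4 * 168^2 ≡ 81 * 81 * 81 * 81 * 279 (mod 405).
Accumulate the product:
81 * 81 = 6561 ≡ 81
81 * 81 = 6561 ≡ 81
81 * 81 = 6561 ≡ 81
81 * 279 = 22599 ≡ 324

324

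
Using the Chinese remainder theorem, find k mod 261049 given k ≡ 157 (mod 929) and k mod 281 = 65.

929⁻¹ mod 281: 929×232 ≡ 1 (mod 281), so 929⁻¹ ≡ 232.
k = 157 + 929×((65 − 157)×232 mod 281) = 157 + 929×12 = 11305.

11305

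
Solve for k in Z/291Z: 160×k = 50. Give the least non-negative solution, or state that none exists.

gcd(160, 291) = 1, so a unique solution mod 291 exists.
160⁻¹ ≡ 271 (mod 291).
k ≡ 271×50 ≡ 164 (mod 291).

164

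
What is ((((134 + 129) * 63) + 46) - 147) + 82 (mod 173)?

134 + 129 = 263 ≡ 90 (mod 173)
90 * 63 = 5670 ≡ 134 (mod 173)
134 + 46 = 180 ≡ 7 (mod 173)
7 - 147 = -140 ≡ 33 (mod 173)
33 + 82 = 115

115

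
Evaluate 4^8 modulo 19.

Compute successive squares:
4^1 ≡ 4 (mod 19)
4^2 ≡ 4^2 = 16 (mod 19)
4^4 ≡ 16^2 = 256 ≡ 9 (mod 19)
4^8 ≡ 9^2 = 81 ≡ 5 (mod 19)
So 4^8 ≡ 5 (mod 19).

5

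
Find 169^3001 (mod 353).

3001 in binary is 101110111001, i.e. 3001 = 2048 + 512 + 256 + 128 + 32 + 16 + 8 + 1.
169^1 ≡ 169 (mod 353)
169^2 ≡ 169^2 = 28561 ≡ 321 (mod 353)
169^4 ≡ 321^2 = 103041 ≡ 318 (mod 353)
169^8 ≡ 318^2 = 101124 ≡ 166 (mod 353)
169^16 ≡ 166^2 = 27556 ≡ 22 (mod 353)
169^32 ≡ 22^2 = 484 ≡ 131 (mod 353)
169^64 ≡ 131^2 = 17161 ≡ 217 (mod 353)
169^128 ≡ 217^2 = 47089 ≡ 140 (mod 353)
169^256 ≡ 140^2 = 19600 ≡ 185 (mod 353)
169^512 ≡ 185^2 = 34225 ≡ 337 (mod 353)
169^1024 ≡ 337^2 = 113569 ≡ 256 (mod 353)
169^2048 ≡ 256^2 = 65536 ≡ 231 (mod 353)
169^3001 = 169^2048 × 169^512 × 169^256 × 169^128 × 169^32 × 169^16 × 169^8 × 169^1 ≡ 231 × 337 × 185 × 140 × 131 × 22 × 166 × 169 (mod 353).
Accumulate the product:
231 × 337 = 77847 ≡ 187
187 × 185 = 34595 ≡ 1
1 × 140 = 140
140 × 131 = 18340 ≡ 337
337 × 22 = 7414 ≡ 1
1 × 166 = 166
166 × 169 = 28054 ≡ 167

167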